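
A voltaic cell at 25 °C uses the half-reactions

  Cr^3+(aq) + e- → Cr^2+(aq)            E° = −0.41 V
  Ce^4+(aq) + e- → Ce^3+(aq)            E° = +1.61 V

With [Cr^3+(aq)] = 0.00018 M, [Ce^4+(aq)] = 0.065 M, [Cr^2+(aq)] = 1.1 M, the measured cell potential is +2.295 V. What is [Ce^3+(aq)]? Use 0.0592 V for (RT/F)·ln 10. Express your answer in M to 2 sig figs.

Ce⁴⁺/Ce³⁺ is the cathode (higher E°); E°cell = +1.61 − (−0.41) = +2.02 V with n = 1.
Since E = E° − (0.0592/n)·log Q, log Q = n(E° − E)/0.0592 = −4.645.
Balancing electrons gives Ce^4+(aq) + Cr^2+(aq) → Ce^3+(aq) + Cr^3+(aq); thus Q = ([Ce^3+(aq)]·[Cr^3+(aq)]) / ([Ce^4+(aq)]·[Cr^2+(aq)]).
Isolating [Ce^3+(aq)] in Q = 10^{−4.645} yields log [Ce^3+(aq)] = −2.046, i.e. 0.0090 M.

0.0090 M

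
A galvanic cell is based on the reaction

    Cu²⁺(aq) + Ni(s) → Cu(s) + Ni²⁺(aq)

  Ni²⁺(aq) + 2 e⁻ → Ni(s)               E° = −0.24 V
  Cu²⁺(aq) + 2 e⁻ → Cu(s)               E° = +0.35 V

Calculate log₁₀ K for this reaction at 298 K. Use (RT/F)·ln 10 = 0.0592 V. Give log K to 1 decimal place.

log K = 19.9

The Cu²⁺/Cu couple is reduced (cathode); E°cell = +0.35 − (−0.24) = +0.59 V with n = 2.
At equilibrium E = 0, so log K = nE°cell / 0.0592 = (2)(+0.59) / 0.0592 = 19.9.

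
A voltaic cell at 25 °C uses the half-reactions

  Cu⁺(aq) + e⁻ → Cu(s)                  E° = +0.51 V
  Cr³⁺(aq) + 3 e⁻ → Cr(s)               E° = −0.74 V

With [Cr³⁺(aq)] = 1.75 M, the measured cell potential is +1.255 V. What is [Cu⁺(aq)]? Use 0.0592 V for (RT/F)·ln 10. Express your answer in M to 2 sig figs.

1.5 M

With Cu⁺/Cu at the cathode and Cr³⁺/Cr at the anode, E°cell = +0.51 − (−0.74) = +1.25 V (n = 3).
Since E = E° − (0.0592/n)·log Q, log Q = n(E° − E)/0.0592 = −0.253.
For 3 Cu⁺(aq) + Cr(s) → 3 Cu(s) + Cr³⁺(aq), the reaction quotient is Q = [Cr³⁺(aq)] / [Cu⁺(aq)]^3.
Isolating [Cu⁺(aq)] in Q = 10^{−0.253} yields log [Cu⁺(aq)] = 0.165, i.e. 1.5 M.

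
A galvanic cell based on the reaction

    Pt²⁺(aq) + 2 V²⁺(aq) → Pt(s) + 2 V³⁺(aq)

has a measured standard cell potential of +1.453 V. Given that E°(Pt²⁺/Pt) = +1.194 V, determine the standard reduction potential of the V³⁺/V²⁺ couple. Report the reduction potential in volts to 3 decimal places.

In the reaction as written the Pt²⁺/Pt couple is reduced (cathode) and V³⁺/V²⁺ is oxidized (anode), so E°cell = E°(Pt²⁺/Pt) − E°(V³⁺/V²⁺).
E°(V³⁺/V²⁺) = E°(cathode) − E°cell = +1.194 − (+1.453) = −0.259 V.

−0.259 V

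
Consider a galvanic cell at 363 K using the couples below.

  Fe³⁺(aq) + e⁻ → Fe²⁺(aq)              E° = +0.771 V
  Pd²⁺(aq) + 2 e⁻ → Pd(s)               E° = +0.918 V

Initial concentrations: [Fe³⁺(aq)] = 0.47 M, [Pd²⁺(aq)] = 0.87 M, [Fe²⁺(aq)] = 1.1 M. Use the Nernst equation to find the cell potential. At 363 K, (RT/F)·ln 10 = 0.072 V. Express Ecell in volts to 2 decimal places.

Since E°(Pd²⁺/Pd) > E°(Fe³⁺/Fe²⁺), Pd²⁺/Pd serves as the cathode.
E°cell = +0.918 − (+0.771) = +0.147 V, with n = 2 electrons transferred.
Balancing gives Pd²⁺(aq) + 2 Fe²⁺(aq) → Pd(s) + 2 Fe³⁺(aq); hence Q = [Fe³⁺(aq)]^2 / ([Pd²⁺(aq)]·[Fe²⁺(aq)]^2) = 0.21 (log Q = −0.678).
E = E° − (0.072/n)·log Q = +0.147 − (0.072/2)(−0.678) = +0.17 V.

+0.17 V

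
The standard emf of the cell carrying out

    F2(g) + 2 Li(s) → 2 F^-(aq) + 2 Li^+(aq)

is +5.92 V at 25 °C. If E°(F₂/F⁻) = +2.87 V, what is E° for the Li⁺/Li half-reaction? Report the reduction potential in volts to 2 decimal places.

In the reaction as written the F₂/F⁻ couple is reduced (cathode) and Li⁺/Li is oxidized (anode), so E°cell = E°(F₂/F⁻) − E°(Li⁺/Li).
E°(Li⁺/Li) = E°(cathode) − E°cell = +2.87 − (+5.92) = −3.05 V.

−3.05 V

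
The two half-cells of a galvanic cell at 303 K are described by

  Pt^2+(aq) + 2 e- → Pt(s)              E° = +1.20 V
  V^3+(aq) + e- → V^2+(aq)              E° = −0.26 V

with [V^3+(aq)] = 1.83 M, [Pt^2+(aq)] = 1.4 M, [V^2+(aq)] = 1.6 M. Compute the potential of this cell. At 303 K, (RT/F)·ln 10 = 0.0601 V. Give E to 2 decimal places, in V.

+1.46 V

The Pt²⁺/Pt couple has the more positive E°, so it is the cathode; V³⁺/V²⁺ is the anode.
The standard potential is +1.20 − (−0.26) = +1.46 V and the balanced reaction transfers n = 2 electrons.
The balanced reaction is Pt^2+(aq) + 2 V^2+(aq) → Pt(s) + 2 V^3+(aq), so Q = [V^3+(aq)]^2 / ([Pt^2+(aq)]·[V^2+(aq)]^2) = 0.934 and log Q = −0.029.
By the Nernst equation, E = +1.46 − (0.0601/2)·(−0.029) = +1.46 V.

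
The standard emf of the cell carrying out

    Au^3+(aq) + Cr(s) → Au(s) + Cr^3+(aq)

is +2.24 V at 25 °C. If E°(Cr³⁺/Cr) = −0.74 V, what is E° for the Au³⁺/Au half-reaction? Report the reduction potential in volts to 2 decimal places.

+1.50 V

In the reaction as written the Au³⁺/Au couple is reduced (cathode) and Cr³⁺/Cr is oxidized (anode), so E°cell = E°(Au³⁺/Au) − E°(Cr³⁺/Cr).
E°(Au³⁺/Au) = E°cell + E°(anode) = +2.24 + (−0.74) = +1.50 V.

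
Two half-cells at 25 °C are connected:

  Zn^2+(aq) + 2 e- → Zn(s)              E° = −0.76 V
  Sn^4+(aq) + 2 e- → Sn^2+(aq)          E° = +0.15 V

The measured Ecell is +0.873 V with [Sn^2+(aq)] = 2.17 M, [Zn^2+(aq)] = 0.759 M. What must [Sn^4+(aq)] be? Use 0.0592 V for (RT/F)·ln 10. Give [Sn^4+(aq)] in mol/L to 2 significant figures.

0.093 M

The Sn⁴⁺/Sn²⁺ couple has the larger reduction potential, so it is the cathode: E°cell = +0.15 − (−0.76) = +0.91 V and n = 2.
Since E = E° − (0.0592/n)·log Q, log Q = n(E° − E)/0.0592 = 1.250.
Balancing electrons gives Sn^4+(aq) + Zn(s) → Sn^2+(aq) + Zn^2+(aq); thus Q = ([Sn^2+(aq)]·[Zn^2+(aq)]) / [Sn^4+(aq)].
Substituting the known concentrations and solving, log [Sn^4+(aq)] = −1.033 and [Sn^4+(aq)] = 0.093 M.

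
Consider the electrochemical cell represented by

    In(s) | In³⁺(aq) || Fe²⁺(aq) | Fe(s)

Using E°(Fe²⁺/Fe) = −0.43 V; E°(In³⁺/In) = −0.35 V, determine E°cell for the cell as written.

By convention the left-hand electrode in cell notation is the anode (oxidation) and the right-hand electrode is the cathode (reduction).
E°cell = E°(right) − E°(left) = −0.43 − (−0.35) = −0.08 V.
The negative sign shows that, as written, the cell would require an external voltage to drive the reaction.

−0.08 V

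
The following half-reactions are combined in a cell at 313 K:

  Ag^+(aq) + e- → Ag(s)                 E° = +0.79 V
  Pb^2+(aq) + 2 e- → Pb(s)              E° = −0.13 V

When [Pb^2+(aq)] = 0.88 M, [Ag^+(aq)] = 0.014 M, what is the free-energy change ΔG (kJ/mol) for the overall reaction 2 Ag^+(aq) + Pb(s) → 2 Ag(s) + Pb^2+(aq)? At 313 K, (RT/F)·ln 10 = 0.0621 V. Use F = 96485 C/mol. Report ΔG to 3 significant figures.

E°cell = +0.79 − (−0.13) = +0.92 V; the balanced reaction transfers n = 2 electrons.
The reaction quotient is [Pb^2+(aq)] / [Ag^+(aq)]^2 = 4.49×10^3; by Nernst, E = +0.92 − (0.0621/2)(3.652) = +0.8066 V.
Finally ΔG = −nFE = −(2)(96485 C/mol)(+0.8066 V) = −156 kJ/mol.

−156 kJ/mol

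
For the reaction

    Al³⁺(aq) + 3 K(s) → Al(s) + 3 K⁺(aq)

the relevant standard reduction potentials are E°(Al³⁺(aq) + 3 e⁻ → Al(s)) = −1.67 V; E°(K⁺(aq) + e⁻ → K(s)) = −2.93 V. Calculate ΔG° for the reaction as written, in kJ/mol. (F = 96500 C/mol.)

−365 kJ/mol

In the reaction as written Al³⁺(aq) is reduced, so the Al³⁺/Al couple is the cathode and K⁺/K is the anode.
E°cell = −1.67 − (−2.93) = +1.26 V; balancing electrons gives n = 3.
ΔG° = −nFE°cell = −(3)(96500)(+1.26) J/mol = −365 kJ/mol.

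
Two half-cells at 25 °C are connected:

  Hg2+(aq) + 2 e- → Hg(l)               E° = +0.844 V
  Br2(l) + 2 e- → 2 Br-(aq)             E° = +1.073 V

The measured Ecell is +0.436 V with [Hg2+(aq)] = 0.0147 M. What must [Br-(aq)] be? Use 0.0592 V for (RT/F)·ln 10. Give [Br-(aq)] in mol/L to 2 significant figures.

Br₂/Br⁻ is the cathode (higher E°); E°cell = +1.073 − (+0.844) = +0.229 V with n = 2.
Since E = E° − (0.0592/n)·log Q, log Q = n(E° − E)/0.0592 = −6.993.
For Br2(l) + Hg(l) → 2 Br-(aq) + Hg2+(aq), the reaction quotient is Q = [Br-(aq)]^2·[Hg2+(aq)].
Substituting the known concentrations and solving, log [Br-(aq)] = −2.580 and [Br-(aq)] = 0.0026 M.

0.0026 M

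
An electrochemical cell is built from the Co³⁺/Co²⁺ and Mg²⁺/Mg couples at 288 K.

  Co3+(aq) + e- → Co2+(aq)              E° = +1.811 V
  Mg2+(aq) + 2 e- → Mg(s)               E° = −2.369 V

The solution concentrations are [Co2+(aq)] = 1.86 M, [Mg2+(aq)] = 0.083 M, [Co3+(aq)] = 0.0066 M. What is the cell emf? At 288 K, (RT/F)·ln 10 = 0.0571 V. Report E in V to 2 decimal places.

Since E°(Co³⁺/Co²⁺) > E°(Mg²⁺/Mg), Co³⁺/Co²⁺ serves as the cathode.
E°cell = E°cat − E°an = +1.811 − (−2.369) = +4.180 V; n = 2.
The balanced reaction is 2 Co3+(aq) + Mg(s) → 2 Co2+(aq) + Mg2+(aq), so Q = ([Co2+(aq)]^2·[Mg2+(aq)]) / [Co3+(aq)]^2 = 6.59×10^3 and log Q = 3.819.
E = E° − (0.0571/n)·log Q = +4.180 − (0.0571/2)(3.819) = +4.07 V.

+4.07 V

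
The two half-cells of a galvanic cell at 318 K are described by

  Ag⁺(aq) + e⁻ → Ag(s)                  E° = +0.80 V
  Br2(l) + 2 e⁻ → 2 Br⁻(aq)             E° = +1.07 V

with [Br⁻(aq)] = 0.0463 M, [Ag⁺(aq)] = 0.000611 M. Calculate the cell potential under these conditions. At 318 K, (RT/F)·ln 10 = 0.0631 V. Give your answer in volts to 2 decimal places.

The Br₂/Br⁻ couple has the more positive E°, so it is the cathode; Ag⁺/Ag is the anode.
The standard potential is +1.07 − (+0.80) = +0.27 V and the balanced reaction transfers n = 2 electrons.
Balancing gives Br2(l) + 2 Ag(s) → 2 Br⁻(aq) + 2 Ag⁺(aq); hence Q = [Br⁻(aq)]^2·[Ag⁺(aq)]^2 = 8×10^−10 (log Q = −9.097).
By the Nernst equation, E = +0.27 − (0.0631/2)·(−9.097) = +0.56 V.

+0.56 V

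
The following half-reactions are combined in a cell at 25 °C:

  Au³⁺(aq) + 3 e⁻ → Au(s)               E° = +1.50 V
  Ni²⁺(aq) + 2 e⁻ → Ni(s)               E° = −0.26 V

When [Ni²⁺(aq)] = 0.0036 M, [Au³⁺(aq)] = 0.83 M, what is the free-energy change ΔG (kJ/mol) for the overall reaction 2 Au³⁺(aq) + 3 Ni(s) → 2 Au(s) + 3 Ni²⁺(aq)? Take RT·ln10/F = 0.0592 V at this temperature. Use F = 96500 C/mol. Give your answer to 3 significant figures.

With Au³⁺/Au reduced at the cathode, E°cell = +1.50 − (−0.26) = +1.76 V and n = 6.
Q = [Ni²⁺(aq)]^3 / [Au³⁺(aq)]^2 = 6.77×10^−8, so log Q = −7.169 and E = +1.76 − (0.0592/6)(−7.169) = +1.8307 V.
ΔG = −nFE = −(6)(96500)(+1.8307) J/mol = −1060 kJ/mol.

−1060 kJ/mol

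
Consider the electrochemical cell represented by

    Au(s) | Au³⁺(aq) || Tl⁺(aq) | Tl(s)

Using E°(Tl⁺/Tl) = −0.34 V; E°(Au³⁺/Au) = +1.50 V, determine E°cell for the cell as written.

By convention the left-hand electrode in cell notation is the anode (oxidation) and the right-hand electrode is the cathode (reduction).
E°cell = E°(right) − E°(left) = −0.34 − (+1.50) = −1.84 V.
The negative sign shows that, as written, the cell would require an external voltage to drive the reaction.

−1.84 V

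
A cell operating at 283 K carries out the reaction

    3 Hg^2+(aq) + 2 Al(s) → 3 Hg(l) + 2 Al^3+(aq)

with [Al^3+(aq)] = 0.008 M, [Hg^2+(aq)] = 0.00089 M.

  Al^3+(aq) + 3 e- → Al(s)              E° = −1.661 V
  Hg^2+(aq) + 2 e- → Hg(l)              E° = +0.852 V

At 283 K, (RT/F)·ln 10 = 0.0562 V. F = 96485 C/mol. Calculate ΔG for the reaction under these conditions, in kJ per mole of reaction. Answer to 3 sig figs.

−1430 kJ/mol

E°cell = +0.852 − (−1.661) = +2.513 V; the balanced reaction transfers n = 6 electrons.
Here Q = [Al^3+(aq)]^2 / [Hg^2+(aq)]^3 = 9.08×10^4 (log Q = 4.958), giving E = +2.513 − (0.0562/6)·(4.958) = +2.4666 V.
Then ΔG = −nFE = −6 × 96485 × +2.4666 J/mol = −1430 kJ/mol.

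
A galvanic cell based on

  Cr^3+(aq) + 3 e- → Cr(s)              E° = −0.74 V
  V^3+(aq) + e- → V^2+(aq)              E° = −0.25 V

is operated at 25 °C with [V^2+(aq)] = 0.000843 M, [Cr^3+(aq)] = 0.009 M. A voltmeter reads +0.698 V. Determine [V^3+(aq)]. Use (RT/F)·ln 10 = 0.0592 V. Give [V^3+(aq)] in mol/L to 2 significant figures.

0.57 M

The V³⁺/V²⁺ couple has the larger reduction potential, so it is the cathode: E°cell = −0.25 − (−0.74) = +0.49 V and n = 3.
From the Nernst equation, log Q = n(E° − E)/0.0592 = 3·(+0.49 − (+0.698))/0.0592 = −10.541.
The balanced reaction is 3 V^3+(aq) + Cr(s) → 3 V^2+(aq) + Cr^3+(aq), so Q = ([V^2+(aq)]^3·[Cr^3+(aq)]) / [V^3+(aq)]^3.
Isolating [V^3+(aq)] in Q = 10^{−10.541} yields log [V^3+(aq)] = −0.242, i.e. 0.57 M.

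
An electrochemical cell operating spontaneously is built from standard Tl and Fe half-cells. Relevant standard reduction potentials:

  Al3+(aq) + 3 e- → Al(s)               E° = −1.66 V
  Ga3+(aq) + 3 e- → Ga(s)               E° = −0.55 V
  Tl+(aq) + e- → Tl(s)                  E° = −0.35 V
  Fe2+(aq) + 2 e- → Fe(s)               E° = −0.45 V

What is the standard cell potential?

+0.10 V

The Tl⁺/Tl couple has the higher E°, so Tl ion is reduced (cathode) and Fe is oxidized (anode).
E°cell = E°(cathode) − E°(anode) = −0.35 − (−0.45) = +0.10 V.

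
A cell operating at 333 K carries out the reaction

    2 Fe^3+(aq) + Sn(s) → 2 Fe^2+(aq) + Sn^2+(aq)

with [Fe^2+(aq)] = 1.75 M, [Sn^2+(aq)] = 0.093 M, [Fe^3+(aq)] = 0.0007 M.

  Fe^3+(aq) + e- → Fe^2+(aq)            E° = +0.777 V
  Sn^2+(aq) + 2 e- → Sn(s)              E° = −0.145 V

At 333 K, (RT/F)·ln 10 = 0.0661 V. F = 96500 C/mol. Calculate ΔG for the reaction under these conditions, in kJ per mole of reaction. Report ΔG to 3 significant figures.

E°cell = +0.777 − (−0.145) = +0.922 V; the balanced reaction transfers n = 2 electrons.
Here Q = ([Fe^2+(aq)]^2·[Sn^2+(aq)]) / [Fe^3+(aq)]^2 = 5.81×10^5 (log Q = 5.764), giving E = +0.922 − (0.0661/2)·(5.764) = +0.7315 V.
Finally ΔG = −nFE = −(2)(96500 C/mol)(+0.7315 V) = −141 kJ/mol.

−141 kJ/mol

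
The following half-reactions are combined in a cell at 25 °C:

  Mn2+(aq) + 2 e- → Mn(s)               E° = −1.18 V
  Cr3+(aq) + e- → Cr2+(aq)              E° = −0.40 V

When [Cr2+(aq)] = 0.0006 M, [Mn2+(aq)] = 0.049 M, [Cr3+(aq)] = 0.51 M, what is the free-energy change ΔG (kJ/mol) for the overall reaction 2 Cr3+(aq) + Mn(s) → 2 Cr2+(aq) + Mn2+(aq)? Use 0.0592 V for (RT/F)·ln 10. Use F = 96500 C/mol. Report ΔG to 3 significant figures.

With Cr³⁺/Cr²⁺ reduced at the cathode, E°cell = −0.40 − (−1.18) = +0.78 V and n = 2.
The reaction quotient is ([Cr2+(aq)]^2·[Mn2+(aq)]) / [Cr3+(aq)]^2 = 6.78×10^−8; by Nernst, E = +0.78 − (0.0592/2)(−7.169) = +0.9922 V.
Finally ΔG = −nFE = −(2)(96500 C/mol)(+0.9922 V) = −191 kJ/mol.

−191 kJ/mol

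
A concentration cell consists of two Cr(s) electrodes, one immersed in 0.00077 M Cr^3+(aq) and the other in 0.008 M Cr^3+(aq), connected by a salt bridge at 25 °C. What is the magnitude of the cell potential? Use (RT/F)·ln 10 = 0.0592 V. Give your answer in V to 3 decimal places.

0.020 V

For a concentration cell E°cell = 0, since both electrodes use the same couple.
The compartment with the higher Cr^3+(aq) concentration (0.008 M) acts as the cathode; ions are reduced there and produced at the dilute (0.00077 M) anode.
With n = 3, Ecell = −(0.0592/3)·log([dilute]/[conc]) = −(0.0592/3)·log(0.00077/0.008) = +0.020 V.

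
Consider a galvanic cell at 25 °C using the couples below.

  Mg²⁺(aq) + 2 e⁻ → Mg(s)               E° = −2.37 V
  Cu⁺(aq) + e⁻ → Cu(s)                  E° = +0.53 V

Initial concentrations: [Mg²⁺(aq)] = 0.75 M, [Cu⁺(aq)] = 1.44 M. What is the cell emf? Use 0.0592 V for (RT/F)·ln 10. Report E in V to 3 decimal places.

Cu⁺/Cu is reduced (cathode, E° = +0.53 V) and Mg²⁺/Mg is oxidized (anode).
The standard potential is +0.53 − (−2.37) = +2.90 V and the balanced reaction transfers n = 2 electrons.
The balanced reaction is 2 Cu⁺(aq) + Mg(s) → 2 Cu(s) + Mg²⁺(aq), so Q = [Mg²⁺(aq)] / [Cu⁺(aq)]^2 = 0.362 and log Q = −0.442.
By the Nernst equation, E = +2.90 − (0.0592/2)·(−0.442) = +2.913 V.

+2.913 V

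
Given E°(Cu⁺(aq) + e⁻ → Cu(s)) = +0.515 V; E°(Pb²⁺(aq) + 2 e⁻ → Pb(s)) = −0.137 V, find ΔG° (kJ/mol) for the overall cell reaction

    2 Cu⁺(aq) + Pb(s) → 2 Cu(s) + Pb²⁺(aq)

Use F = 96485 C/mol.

In the reaction as written Cu⁺(aq) is reduced, so the Cu⁺/Cu couple is the cathode and Pb²⁺/Pb is the anode.
E°cell = +0.515 − (−0.137) = +0.652 V; balancing electrons gives n = 2.
ΔG° = −nFE°cell = −(2)(96485)(+0.652) J/mol = −126 kJ/mol.

−126 kJ/mol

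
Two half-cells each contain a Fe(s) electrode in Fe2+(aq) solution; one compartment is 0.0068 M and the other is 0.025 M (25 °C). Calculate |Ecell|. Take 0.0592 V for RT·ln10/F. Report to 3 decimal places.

0.017 V

For a concentration cell E°cell = 0, since both electrodes use the same couple.
The compartment with the higher Fe2+(aq) concentration (0.025 M) acts as the cathode; ions are reduced there and produced at the dilute (0.0068 M) anode.
With n = 2, Ecell = −(0.0592/2)·log([dilute]/[conc]) = −(0.0592/2)·log(0.0068/0.025) = +0.017 V.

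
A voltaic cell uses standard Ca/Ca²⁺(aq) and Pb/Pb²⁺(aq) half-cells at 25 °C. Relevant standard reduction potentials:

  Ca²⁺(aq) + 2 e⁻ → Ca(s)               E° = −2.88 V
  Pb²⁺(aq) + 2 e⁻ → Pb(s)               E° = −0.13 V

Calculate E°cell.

The Pb²⁺/Pb couple has the higher E°, so Pb ion is reduced (cathode) and Ca is oxidized (anode).
E°cell = E°(cathode) − E°(anode) = −0.13 − (−2.88) = +2.75 V.

+2.75 V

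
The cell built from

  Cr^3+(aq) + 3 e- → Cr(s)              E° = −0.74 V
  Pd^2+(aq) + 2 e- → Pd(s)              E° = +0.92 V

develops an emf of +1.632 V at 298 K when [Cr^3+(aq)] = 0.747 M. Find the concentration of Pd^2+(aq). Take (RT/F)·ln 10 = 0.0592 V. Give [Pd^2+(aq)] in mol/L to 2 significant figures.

Pd²⁺/Pd is the cathode (higher E°); E°cell = +0.92 − (−0.74) = +1.66 V with n = 6.
Since E = E° − (0.0592/n)·log Q, log Q = n(E° − E)/0.0592 = 2.838.
For 3 Pd^2+(aq) + 2 Cr(s) → 3 Pd(s) + 2 Cr^3+(aq), the reaction quotient is Q = [Cr^3+(aq)]^2 / [Pd^2+(aq)]^3.
Isolating [Pd^2+(aq)] in Q = 10^{2.838} yields log [Pd^2+(aq)] = −1.030, i.e. 0.093 M.

0.093 M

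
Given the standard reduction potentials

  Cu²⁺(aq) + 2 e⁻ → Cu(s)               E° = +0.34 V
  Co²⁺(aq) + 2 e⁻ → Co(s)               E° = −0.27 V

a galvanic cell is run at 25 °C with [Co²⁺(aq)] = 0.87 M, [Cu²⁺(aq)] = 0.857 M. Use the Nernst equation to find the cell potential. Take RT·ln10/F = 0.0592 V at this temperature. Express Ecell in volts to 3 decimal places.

Since E°(Cu²⁺/Cu) > E°(Co²⁺/Co), Cu²⁺/Cu serves as the cathode.
The standard potential is +0.34 − (−0.27) = +0.61 V and the balanced reaction transfers n = 2 electrons.
The balanced reaction is Cu²⁺(aq) + Co(s) → Cu(s) + Co²⁺(aq), so Q = [Co²⁺(aq)] / [Cu²⁺(aq)] = 1.02 and log Q = 0.007.
E = E° − (0.0592/n)·log Q = +0.61 − (0.0592/2)(0.007) = +0.610 V.

+0.610 V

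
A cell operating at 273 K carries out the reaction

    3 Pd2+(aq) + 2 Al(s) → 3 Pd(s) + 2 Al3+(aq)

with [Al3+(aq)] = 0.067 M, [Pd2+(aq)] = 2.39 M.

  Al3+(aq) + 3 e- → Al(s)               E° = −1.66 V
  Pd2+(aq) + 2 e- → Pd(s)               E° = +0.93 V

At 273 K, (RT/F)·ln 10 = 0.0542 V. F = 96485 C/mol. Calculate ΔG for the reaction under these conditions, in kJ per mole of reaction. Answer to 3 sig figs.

E°cell = +0.93 − (−1.66) = +2.59 V; the balanced reaction transfers n = 6 electrons.
Here Q = [Al3+(aq)]^2 / [Pd2+(aq)]^3 = 0.000329 (log Q = −3.483), giving E = +2.59 − (0.0542/6)·(−3.483) = +2.6215 V.
ΔG = −nFE = −(6)(96485)(+2.6215) J/mol = −1520 kJ/mol.

−1520 kJ/mol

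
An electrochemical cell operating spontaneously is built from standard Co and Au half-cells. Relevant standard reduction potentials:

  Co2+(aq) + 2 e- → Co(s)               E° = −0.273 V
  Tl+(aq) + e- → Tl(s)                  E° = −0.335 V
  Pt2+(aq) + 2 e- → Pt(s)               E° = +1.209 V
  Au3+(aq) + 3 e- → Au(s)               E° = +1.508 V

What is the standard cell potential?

Of the two couples in this cell, the one with the more positive reduction potential is reduced at the cathode: here that is Au³⁺/Au (+1.508 V); Co²⁺/Co (−0.273 V) is the anode.
E°cell = E°(cathode) − E°(anode) = +1.508 − (−0.273) = +1.781 V.

+1.781 V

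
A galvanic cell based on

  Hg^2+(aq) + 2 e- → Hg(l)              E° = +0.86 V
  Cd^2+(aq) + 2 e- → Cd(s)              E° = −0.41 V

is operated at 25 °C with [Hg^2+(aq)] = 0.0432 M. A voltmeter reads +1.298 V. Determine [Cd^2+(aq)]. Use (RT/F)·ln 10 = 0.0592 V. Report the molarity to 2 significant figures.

The Hg²⁺/Hg couple has the larger reduction potential, so it is the cathode: E°cell = +0.86 − (−0.41) = +1.27 V and n = 2.
From the Nernst equation, log Q = n(E° − E)/0.0592 = 2·(+1.27 − (+1.298))/0.0592 = −0.946.
The balanced reaction is Hg^2+(aq) + Cd(s) → Hg(l) + Cd^2+(aq), so Q = [Cd^2+(aq)] / [Hg^2+(aq)].
Substituting the known concentrations and solving, log [Cd^2+(aq)] = −2.311 and [Cd^2+(aq)] = 0.0049 M.

0.0049 M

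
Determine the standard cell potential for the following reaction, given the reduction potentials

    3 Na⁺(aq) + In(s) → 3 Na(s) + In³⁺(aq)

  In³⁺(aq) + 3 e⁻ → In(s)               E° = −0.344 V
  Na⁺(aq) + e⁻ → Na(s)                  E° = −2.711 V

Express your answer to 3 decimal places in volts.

−2.367 V

Na⁺(aq) gains electrons, so the Na⁺/Na couple is the cathode; the In³⁺/In couple is the anode.
E°cell = E°(cathode) − E°(anode) = −2.711 − (−0.344) = −2.367 V.
The negative E°cell means the reaction is non-spontaneous in the direction written.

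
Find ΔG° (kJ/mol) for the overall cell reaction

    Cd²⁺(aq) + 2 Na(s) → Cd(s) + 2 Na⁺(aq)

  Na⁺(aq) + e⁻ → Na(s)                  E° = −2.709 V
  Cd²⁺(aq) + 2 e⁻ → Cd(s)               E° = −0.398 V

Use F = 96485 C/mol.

−446 kJ/mol

In the reaction as written Cd²⁺(aq) is reduced, so the Cd²⁺/Cd couple is the cathode and Na⁺/Na is the anode.
E°cell = −0.398 − (−2.709) = +2.311 V; balancing electrons gives n = 2.
ΔG° = −nFE°cell = −(2)(96485)(+2.311) J/mol = −446 kJ/mol.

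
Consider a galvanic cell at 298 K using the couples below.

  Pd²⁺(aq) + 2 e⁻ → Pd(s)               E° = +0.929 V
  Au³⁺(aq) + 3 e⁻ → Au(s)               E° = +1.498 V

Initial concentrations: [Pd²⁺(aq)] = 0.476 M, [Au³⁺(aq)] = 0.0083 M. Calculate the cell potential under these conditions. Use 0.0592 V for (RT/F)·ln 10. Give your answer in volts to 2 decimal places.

Since E°(Au³⁺/Au) > E°(Pd²⁺/Pd), Au³⁺/Au serves as the cathode.
The standard potential is +1.498 − (+0.929) = +0.569 V and the balanced reaction transfers n = 6 electrons.
The balanced reaction is 2 Au³⁺(aq) + 3 Pd(s) → 2 Au(s) + 3 Pd²⁺(aq), so Q = [Pd²⁺(aq)]^3 / [Au³⁺(aq)]^2 = 1.57×10^3 and log Q = 3.195.
E = E° − (0.0592/n)·log Q = +0.569 − (0.0592/6)(3.195) = +0.54 V.

+0.54 V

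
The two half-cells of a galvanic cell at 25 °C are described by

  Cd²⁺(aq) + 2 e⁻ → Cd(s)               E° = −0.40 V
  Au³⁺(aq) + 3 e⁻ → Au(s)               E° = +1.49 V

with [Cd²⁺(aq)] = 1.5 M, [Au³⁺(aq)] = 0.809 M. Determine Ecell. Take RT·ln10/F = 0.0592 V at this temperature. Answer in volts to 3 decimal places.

+1.883 V

Au³⁺/Au is reduced (cathode, E° = +1.49 V) and Cd²⁺/Cd is oxidized (anode).
E°cell = E°cat − E°an = +1.49 − (−0.40) = +1.89 V; n = 6.
Balancing gives 2 Au³⁺(aq) + 3 Cd(s) → 2 Au(s) + 3 Cd²⁺(aq); hence Q = [Cd²⁺(aq)]^3 / [Au³⁺(aq)]^2 = 5.16 (log Q = 0.712).
Applying E = E° − (RT ln10/nF)·log Q gives +1.89 − (0.0592/6)(0.712) = +1.883 V.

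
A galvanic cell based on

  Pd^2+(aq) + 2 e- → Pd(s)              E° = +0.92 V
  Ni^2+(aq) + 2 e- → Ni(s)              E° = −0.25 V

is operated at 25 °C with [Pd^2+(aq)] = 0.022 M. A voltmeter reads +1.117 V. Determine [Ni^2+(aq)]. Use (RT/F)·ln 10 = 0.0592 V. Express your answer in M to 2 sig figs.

The Pd²⁺/Pd couple has the larger reduction potential, so it is the cathode: E°cell = +0.92 − (−0.25) = +1.17 V and n = 2.
Since E = E° − (0.0592/n)·log Q, log Q = n(E° − E)/0.0592 = 1.791.
The balanced reaction is Pd^2+(aq) + Ni(s) → Pd(s) + Ni^2+(aq), so Q = [Ni^2+(aq)] / [Pd^2+(aq)].
Solving for the unknown gives log [Ni^2+(aq)] = 0.133, so [Ni^2+(aq)] ≈ 1.4 M.

1.4 M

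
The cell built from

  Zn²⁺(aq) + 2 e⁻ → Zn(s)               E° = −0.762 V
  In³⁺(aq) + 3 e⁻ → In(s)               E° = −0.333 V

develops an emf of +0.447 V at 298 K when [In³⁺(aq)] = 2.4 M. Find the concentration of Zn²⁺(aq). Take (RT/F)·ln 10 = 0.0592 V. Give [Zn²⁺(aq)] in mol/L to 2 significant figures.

With In³⁺/In at the cathode and Zn²⁺/Zn at the anode, E°cell = −0.333 − (−0.762) = +0.429 V (n = 6).
Since E = E° − (0.0592/n)·log Q, log Q = n(E° − E)/0.0592 = −1.824.
The balanced reaction is 2 In³⁺(aq) + 3 Zn(s) → 2 In(s) + 3 Zn²⁺(aq), so Q = [Zn²⁺(aq)]^3 / [In³⁺(aq)]^2.
Substituting the known concentrations and solving, log [Zn²⁺(aq)] = −0.355 and [Zn²⁺(aq)] = 0.44 M.

0.44 M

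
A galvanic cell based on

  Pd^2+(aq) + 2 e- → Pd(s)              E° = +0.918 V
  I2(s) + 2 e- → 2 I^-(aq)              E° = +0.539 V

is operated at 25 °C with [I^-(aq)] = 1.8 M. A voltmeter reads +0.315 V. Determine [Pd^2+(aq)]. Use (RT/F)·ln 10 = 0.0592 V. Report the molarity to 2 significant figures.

0.0021 M

With Pd²⁺/Pd at the cathode and I₂/I⁻ at the anode, E°cell = +0.918 − (+0.539) = +0.379 V (n = 2).
Since E = E° − (0.0592/n)·log Q, log Q = n(E° − E)/0.0592 = 2.162.
Balancing electrons gives Pd^2+(aq) + 2 I^-(aq) → Pd(s) + I2(s); thus Q = 1 / ([Pd^2+(aq)]·[I^-(aq)]^2).
Isolating [Pd^2+(aq)] in Q = 10^{2.162} yields log [Pd^2+(aq)] = −2.673, i.e. 0.0021 M.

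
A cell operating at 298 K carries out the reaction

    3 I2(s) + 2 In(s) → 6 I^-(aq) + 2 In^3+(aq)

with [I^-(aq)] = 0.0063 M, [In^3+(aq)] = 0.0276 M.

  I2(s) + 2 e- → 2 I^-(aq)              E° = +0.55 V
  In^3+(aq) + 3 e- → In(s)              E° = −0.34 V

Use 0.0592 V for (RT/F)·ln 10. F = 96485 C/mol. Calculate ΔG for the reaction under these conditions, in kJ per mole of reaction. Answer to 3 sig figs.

E°cell = +0.55 − (−0.34) = +0.89 V; the balanced reaction transfers n = 6 electrons.
The reaction quotient is [I^-(aq)]^6·[In^3+(aq)]^2 = 4.76×10^−17; by Nernst, E = +0.89 − (0.0592/6)(−16.322) = +1.0510 V.
ΔG = −nFE = −(6)(96485)(+1.0510) J/mol = −608 kJ/mol.

−608 kJ/mol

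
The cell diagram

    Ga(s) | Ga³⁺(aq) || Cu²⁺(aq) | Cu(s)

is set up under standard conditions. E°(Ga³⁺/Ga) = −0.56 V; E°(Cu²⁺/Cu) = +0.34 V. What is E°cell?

By convention the left-hand electrode in cell notation is the anode (oxidation) and the right-hand electrode is the cathode (reduction).
E°cell = E°(right) − E°(left) = +0.34 − (−0.56) = +0.90 V.

+0.90 V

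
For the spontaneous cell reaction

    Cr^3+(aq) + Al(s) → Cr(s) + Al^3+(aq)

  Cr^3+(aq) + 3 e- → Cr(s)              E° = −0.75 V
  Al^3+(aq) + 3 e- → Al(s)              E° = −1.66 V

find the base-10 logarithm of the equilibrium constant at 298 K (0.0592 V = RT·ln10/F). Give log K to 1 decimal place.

log K = 46.1

The Cr³⁺/Cr couple is reduced (cathode); E°cell = −0.75 − (−1.66) = +0.91 V with n = 3.
At equilibrium E = 0, so log K = nE°cell / 0.0592 = (3)(+0.91) / 0.0592 = 46.1.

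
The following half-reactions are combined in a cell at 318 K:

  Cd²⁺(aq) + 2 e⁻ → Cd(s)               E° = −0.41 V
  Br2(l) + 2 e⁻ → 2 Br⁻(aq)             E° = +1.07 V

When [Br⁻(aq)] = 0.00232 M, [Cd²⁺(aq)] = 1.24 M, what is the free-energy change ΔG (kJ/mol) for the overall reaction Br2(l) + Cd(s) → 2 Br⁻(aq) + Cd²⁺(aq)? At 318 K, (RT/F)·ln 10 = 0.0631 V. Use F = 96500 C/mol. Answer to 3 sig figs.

E°cell = +1.07 − (−0.41) = +1.48 V; the balanced reaction transfers n = 2 electrons.
Q = [Br⁻(aq)]^2·[Cd²⁺(aq)] = 6.67×10^−6, so log Q = −5.176 and E = +1.48 − (0.0631/2)(−5.176) = +1.6433 V.
Finally ΔG = −nFE = −(2)(96500 C/mol)(+1.6433 V) = −317 kJ/mol.

−317 kJ/mol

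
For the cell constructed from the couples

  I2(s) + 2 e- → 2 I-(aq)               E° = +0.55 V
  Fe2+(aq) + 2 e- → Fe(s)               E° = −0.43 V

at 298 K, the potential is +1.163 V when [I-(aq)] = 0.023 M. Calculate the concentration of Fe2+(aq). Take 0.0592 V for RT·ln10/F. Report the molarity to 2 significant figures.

0.0012 M

I₂/I⁻ is the cathode (higher E°); E°cell = +0.55 − (−0.43) = +0.98 V with n = 2.
From the Nernst equation, log Q = n(E° − E)/0.0592 = 2·(+0.98 − (+1.163))/0.0592 = −6.182.
For I2(s) + Fe(s) → 2 I-(aq) + Fe2+(aq), the reaction quotient is Q = [I-(aq)]^2·[Fe2+(aq)].
Isolating [Fe2+(aq)] in Q = 10^{−6.182} yields log [Fe2+(aq)] = −2.905, i.e. 0.0012 M.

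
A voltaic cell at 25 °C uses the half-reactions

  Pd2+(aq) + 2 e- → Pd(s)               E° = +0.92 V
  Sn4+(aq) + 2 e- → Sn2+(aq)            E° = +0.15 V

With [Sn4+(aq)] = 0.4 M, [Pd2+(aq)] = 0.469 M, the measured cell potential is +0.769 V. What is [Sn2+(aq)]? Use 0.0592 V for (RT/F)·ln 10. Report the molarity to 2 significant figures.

With Pd²⁺/Pd at the cathode and Sn⁴⁺/Sn²⁺ at the anode, E°cell = +0.92 − (+0.15) = +0.77 V (n = 2).
From the Nernst equation, log Q = n(E° − E)/0.0592 = 2·(+0.77 − (+0.769))/0.0592 = 0.034.
The balanced reaction is Pd2+(aq) + Sn2+(aq) → Pd(s) + Sn4+(aq), so Q = [Sn4+(aq)] / ([Pd2+(aq)]·[Sn2+(aq)]).
Isolating [Sn2+(aq)] in Q = 10^{0.034} yields log [Sn2+(aq)] = −0.103, i.e. 0.79 M.

0.79 M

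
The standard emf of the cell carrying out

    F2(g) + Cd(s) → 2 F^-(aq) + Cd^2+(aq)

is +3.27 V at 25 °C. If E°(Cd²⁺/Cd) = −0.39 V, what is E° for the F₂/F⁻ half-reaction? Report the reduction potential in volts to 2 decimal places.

+2.88 V

In the reaction as written the F₂/F⁻ couple is reduced (cathode) and Cd²⁺/Cd is oxidized (anode), so E°cell = E°(F₂/F⁻) − E°(Cd²⁺/Cd).
E°(F₂/F⁻) = E°cell + E°(anode) = +3.27 + (−0.39) = +2.88 V.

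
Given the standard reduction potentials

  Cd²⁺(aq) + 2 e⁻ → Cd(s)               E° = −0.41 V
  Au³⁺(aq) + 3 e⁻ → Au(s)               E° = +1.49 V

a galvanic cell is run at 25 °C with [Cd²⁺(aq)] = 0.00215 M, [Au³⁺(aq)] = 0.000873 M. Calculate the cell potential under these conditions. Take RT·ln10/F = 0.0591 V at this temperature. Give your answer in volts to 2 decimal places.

+1.92 V

The Au³⁺/Au couple has the more positive E°, so it is the cathode; Cd²⁺/Cd is the anode.
E°cell = E°cat − E°an = +1.49 − (−0.41) = +1.90 V; n = 6.
Balancing gives 2 Au³⁺(aq) + 3 Cd(s) → 2 Au(s) + 3 Cd²⁺(aq); hence Q = [Cd²⁺(aq)]^3 / [Au³⁺(aq)]^2 = 0.013 (log Q = −1.885).
Applying E = E° − (RT ln10/nF)·log Q gives +1.90 − (0.0591/6)(−1.885) = +1.92 V.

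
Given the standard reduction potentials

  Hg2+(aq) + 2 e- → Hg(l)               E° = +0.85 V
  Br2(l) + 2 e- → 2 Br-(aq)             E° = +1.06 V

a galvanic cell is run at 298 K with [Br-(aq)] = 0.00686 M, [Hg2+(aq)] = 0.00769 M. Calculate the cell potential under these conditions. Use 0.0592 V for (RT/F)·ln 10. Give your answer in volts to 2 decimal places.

The Br₂/Br⁻ couple has the more positive E°, so it is the cathode; Hg²⁺/Hg is the anode.
E°cell = E°cat − E°an = +1.06 − (+0.85) = +0.21 V; n = 2.
The balanced reaction is Br2(l) + Hg(l) → 2 Br-(aq) + Hg2+(aq), so Q = [Br-(aq)]^2·[Hg2+(aq)] = 3.62×10^−7 and log Q = −6.441.
Applying E = E° − (RT ln10/nF)·log Q gives +0.21 − (0.0592/2)(−6.441) = +0.40 V.

+0.40 V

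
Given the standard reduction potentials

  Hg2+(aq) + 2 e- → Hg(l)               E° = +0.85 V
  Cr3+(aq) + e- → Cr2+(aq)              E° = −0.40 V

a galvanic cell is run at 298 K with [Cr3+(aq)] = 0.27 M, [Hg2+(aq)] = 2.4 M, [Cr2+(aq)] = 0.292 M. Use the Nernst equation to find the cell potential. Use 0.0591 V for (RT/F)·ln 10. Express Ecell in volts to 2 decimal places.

Hg²⁺/Hg is reduced (cathode, E° = +0.85 V) and Cr³⁺/Cr²⁺ is oxidized (anode).
E°cell = E°cat − E°an = +0.85 − (−0.40) = +1.25 V; n = 2.
Balancing gives Hg2+(aq) + 2 Cr2+(aq) → Hg(l) + 2 Cr3+(aq); hence Q = [Cr3+(aq)]^2 / ([Hg2+(aq)]·[Cr2+(aq)]^2) = 0.356 (log Q = −0.448).
Applying E = E° − (RT ln10/nF)·log Q gives +1.25 − (0.0591/2)(−0.448) = +1.26 V.

+1.26 V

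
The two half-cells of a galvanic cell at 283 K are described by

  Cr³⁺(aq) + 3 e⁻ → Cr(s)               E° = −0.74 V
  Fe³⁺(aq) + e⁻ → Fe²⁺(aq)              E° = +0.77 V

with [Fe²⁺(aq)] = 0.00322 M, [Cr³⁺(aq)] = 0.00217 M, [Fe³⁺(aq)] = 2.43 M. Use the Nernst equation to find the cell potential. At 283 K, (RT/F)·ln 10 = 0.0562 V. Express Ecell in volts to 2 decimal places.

+1.72 V

The Fe³⁺/Fe²⁺ couple has the more positive E°, so it is the cathode; Cr³⁺/Cr is the anode.
E°cell = E°cat − E°an = +0.77 − (−0.74) = +1.51 V; n = 3.
For the overall reaction 3 Fe³⁺(aq) + Cr(s) → 3 Fe²⁺(aq) + Cr³⁺(aq), Q = ([Fe²⁺(aq)]^3·[Cr³⁺(aq)]) / [Fe³⁺(aq)]^3 = 5.05×10^−12, giving log Q = −11.297.
Applying E = E° − (RT ln10/nF)·log Q gives +1.51 − (0.0562/3)(−11.297) = +1.72 V.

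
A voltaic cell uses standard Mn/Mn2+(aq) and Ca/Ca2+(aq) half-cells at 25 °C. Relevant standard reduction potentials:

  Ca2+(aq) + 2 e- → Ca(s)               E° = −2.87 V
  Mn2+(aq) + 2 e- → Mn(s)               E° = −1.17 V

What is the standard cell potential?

+1.70 V

The Mn²⁺/Mn couple has the higher E°, so Mn ion is reduced (cathode) and Ca is oxidized (anode).
E°cell = E°(cathode) − E°(anode) = −1.17 − (−2.87) = +1.70 V.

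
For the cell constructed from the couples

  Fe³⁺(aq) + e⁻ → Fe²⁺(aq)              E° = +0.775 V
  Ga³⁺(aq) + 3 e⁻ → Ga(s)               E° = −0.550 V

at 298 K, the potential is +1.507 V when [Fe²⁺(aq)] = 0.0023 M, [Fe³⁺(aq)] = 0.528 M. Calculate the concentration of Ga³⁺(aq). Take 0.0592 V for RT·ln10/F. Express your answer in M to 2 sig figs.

The Fe³⁺/Fe²⁺ couple has the larger reduction potential, so it is the cathode: E°cell = +0.775 − (−0.550) = +1.325 V and n = 3.
Since E = E° − (0.0592/n)·log Q, log Q = n(E° − E)/0.0592 = −9.223.
Balancing electrons gives 3 Fe³⁺(aq) + Ga(s) → 3 Fe²⁺(aq) + Ga³⁺(aq); thus Q = ([Fe²⁺(aq)]^3·[Ga³⁺(aq)]) / [Fe³⁺(aq)]^3.
Solving for the unknown gives log [Ga³⁺(aq)] = −2.140, so [Ga³⁺(aq)] ≈ 0.0072 M.

0.0072 M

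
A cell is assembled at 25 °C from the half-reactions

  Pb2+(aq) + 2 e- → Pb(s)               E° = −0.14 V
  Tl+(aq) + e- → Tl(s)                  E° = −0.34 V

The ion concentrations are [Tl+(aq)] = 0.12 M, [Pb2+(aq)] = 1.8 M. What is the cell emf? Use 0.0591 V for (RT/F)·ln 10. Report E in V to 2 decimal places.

+0.26 V

The Pb²⁺/Pb couple has the more positive E°, so it is the cathode; Tl⁺/Tl is the anode.
The standard potential is −0.14 − (−0.34) = +0.20 V and the balanced reaction transfers n = 2 electrons.
For the overall reaction Pb2+(aq) + 2 Tl(s) → Pb(s) + 2 Tl+(aq), Q = [Tl+(aq)]^2 / [Pb2+(aq)] = 0.008, giving log Q = −2.097.
By the Nernst equation, E = +0.20 − (0.0591/2)·(−2.097) = +0.26 V.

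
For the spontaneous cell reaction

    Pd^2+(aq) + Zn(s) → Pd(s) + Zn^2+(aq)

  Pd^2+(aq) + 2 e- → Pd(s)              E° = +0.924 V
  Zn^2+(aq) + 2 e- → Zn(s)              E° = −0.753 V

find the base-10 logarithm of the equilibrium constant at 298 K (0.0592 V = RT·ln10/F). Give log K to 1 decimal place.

The Pd²⁺/Pd couple is reduced (cathode); E°cell = +0.924 − (−0.753) = +1.677 V with n = 2.
At equilibrium E = 0, so log K = nE°cell / 0.0592 = (2)(+1.677) / 0.0592 = 56.7.

log K = 56.7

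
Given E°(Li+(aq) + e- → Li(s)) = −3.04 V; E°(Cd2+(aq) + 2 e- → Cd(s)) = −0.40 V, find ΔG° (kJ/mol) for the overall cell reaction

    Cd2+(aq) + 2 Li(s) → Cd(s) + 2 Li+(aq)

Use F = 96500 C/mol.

In the reaction as written Cd2+(aq) is reduced, so the Cd²⁺/Cd couple is the cathode and Li⁺/Li is the anode.
E°cell = −0.40 − (−3.04) = +2.64 V; balancing electrons gives n = 2.
ΔG° = −nFE°cell = −(2)(96500)(+2.64) J/mol = −510 kJ/mol.

−510 kJ/mol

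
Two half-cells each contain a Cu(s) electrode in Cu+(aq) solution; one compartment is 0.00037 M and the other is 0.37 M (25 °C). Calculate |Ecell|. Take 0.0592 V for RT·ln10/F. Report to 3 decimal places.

0.178 V

For a concentration cell E°cell = 0, since both electrodes use the same couple.
The compartment with the higher Cu+(aq) concentration (0.37 M) acts as the cathode; ions are reduced there and produced at the dilute (0.00037 M) anode.
With n = 1, Ecell = −(0.0592/1)·log([dilute]/[conc]) = −(0.0592/1)·log(0.00037/0.37) = +0.178 V.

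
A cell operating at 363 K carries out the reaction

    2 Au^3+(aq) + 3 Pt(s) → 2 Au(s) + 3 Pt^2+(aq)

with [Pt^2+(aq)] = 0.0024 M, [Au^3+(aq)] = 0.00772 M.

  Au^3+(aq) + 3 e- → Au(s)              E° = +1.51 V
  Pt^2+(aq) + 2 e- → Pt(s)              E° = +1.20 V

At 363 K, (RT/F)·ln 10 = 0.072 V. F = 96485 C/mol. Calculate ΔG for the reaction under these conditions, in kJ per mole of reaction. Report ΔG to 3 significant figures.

−205 kJ/mol

E°cell = +1.51 − (+1.20) = +0.31 V; the balanced reaction transfers n = 6 electrons.
Here Q = [Pt^2+(aq)]^3 / [Au^3+(aq)]^2 = 0.000232 (log Q = −3.635), giving E = +0.31 − (0.072/6)·(−3.635) = +0.3536 V.
Finally ΔG = −nFE = −(6)(96485 C/mol)(+0.3536 V) = −205 kJ/mol.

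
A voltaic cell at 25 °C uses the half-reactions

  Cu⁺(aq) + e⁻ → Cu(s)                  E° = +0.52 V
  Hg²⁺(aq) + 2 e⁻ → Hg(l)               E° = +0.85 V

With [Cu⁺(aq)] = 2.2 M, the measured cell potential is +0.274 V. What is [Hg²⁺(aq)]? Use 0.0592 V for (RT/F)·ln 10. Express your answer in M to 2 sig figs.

0.062 M

Hg²⁺/Hg is the cathode (higher E°); E°cell = +0.85 − (+0.52) = +0.33 V with n = 2.
From the Nernst equation, log Q = n(E° − E)/0.0592 = 2·(+0.33 − (+0.274))/0.0592 = 1.892.
For Hg²⁺(aq) + 2 Cu(s) → Hg(l) + 2 Cu⁺(aq), the reaction quotient is Q = [Cu⁺(aq)]^2 / [Hg²⁺(aq)].
Isolating [Hg²⁺(aq)] in Q = 10^{1.892} yields log [Hg²⁺(aq)] = −1.207, i.e. 0.062 M.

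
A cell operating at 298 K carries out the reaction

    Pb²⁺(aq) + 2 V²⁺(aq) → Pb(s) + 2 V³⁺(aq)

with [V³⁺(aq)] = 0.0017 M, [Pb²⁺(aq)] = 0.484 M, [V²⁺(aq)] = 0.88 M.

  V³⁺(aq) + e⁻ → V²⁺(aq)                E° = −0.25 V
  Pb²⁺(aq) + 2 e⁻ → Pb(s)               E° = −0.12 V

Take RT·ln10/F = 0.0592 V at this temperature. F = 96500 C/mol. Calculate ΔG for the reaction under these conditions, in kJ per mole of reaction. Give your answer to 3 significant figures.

E°cell = −0.12 − (−0.25) = +0.13 V; the balanced reaction transfers n = 2 electrons.
The reaction quotient is [V³⁺(aq)]^2 / ([Pb²⁺(aq)]·[V²⁺(aq)]^2) = 7.71×10^−6; by Nernst, E = +0.13 − (0.0592/2)(−5.113) = +0.2813 V.
Finally ΔG = −nFE = −(2)(96500 C/mol)(+0.2813 V) = −54.3 kJ/mol.

−54.3 kJ/mol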